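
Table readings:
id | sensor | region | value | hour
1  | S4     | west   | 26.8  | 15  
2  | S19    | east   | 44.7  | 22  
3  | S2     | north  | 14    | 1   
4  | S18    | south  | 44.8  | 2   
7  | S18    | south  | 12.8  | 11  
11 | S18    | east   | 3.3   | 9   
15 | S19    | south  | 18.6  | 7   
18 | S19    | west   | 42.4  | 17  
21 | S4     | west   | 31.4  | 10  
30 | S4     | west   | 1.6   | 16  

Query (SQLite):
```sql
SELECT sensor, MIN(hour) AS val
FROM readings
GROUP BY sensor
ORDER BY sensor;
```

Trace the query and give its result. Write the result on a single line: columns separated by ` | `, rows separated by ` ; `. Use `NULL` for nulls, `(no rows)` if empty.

S18 | 2 ; S19 | 7 ; S2 | 1 ; S4 | 10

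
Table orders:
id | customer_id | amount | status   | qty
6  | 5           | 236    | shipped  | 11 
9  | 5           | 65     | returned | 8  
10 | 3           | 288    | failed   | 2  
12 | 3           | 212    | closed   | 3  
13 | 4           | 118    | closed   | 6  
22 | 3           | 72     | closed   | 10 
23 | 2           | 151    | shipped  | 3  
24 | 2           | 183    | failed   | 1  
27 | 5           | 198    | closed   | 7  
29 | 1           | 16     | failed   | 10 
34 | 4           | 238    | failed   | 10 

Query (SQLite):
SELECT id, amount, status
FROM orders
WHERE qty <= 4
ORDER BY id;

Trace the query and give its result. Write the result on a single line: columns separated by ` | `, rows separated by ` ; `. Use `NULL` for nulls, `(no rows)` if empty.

10 | 288 | failed ; 12 | 212 | closed ; 23 | 151 | shipped ; 24 | 183 | failed

qty <= 4: ids {10, 12, 23, 24}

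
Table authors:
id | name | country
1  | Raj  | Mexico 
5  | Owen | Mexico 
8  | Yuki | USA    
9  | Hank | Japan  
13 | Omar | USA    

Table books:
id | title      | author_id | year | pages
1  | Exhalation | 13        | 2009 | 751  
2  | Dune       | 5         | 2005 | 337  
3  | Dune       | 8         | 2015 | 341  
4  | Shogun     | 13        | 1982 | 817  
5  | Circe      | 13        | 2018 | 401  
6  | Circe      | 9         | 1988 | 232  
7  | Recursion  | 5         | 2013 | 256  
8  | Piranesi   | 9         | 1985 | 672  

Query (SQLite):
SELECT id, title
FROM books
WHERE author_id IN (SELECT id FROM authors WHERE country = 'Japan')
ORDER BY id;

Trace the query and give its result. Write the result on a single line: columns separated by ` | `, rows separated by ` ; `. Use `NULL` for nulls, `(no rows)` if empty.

6 | Circe ; 8 | Piranesi

Inner query: authors.id where country = 'Japan'.
Outer: keep books rows whose author_id is in that set.
Inner query → {9}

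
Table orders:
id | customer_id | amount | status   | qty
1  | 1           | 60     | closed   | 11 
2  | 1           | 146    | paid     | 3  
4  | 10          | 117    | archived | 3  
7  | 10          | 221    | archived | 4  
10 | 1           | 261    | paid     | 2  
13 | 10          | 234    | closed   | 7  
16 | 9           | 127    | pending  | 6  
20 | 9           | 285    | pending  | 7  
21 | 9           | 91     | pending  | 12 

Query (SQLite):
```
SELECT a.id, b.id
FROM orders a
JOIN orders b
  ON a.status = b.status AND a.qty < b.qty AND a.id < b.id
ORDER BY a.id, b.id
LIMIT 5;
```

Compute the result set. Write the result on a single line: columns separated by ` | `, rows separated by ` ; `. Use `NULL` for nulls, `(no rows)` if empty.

4 | 7 ; 16 | 20 ; 16 | 21 ; 20 | 21

Pairs (a,b) with same status, a.qty < b.qty, a.id < b.id.
status groups: archived:{4,7} closed:{1,13} paid:{2,10} pending:{16,20,21}
Ordered by (a.id, b.id); first 5.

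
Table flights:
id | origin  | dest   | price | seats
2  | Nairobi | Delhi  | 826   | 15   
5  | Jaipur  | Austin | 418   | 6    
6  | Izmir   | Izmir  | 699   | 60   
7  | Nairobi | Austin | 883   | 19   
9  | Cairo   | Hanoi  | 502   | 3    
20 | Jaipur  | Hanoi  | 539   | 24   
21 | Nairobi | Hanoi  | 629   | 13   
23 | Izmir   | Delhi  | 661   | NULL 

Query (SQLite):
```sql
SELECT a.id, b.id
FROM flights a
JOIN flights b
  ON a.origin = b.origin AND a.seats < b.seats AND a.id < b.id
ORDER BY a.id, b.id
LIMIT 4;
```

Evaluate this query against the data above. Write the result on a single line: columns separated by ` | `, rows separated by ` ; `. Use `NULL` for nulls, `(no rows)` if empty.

2 | 7 ; 5 | 20

Pairs (a,b) with same origin, a.seats < b.seats, a.id < b.id.
origin groups: Cairo:{9} Izmir:{6,23} Jaipur:{5,20} Nairobi:{2,7,21}
Ordered by (a.id, b.id); first 4.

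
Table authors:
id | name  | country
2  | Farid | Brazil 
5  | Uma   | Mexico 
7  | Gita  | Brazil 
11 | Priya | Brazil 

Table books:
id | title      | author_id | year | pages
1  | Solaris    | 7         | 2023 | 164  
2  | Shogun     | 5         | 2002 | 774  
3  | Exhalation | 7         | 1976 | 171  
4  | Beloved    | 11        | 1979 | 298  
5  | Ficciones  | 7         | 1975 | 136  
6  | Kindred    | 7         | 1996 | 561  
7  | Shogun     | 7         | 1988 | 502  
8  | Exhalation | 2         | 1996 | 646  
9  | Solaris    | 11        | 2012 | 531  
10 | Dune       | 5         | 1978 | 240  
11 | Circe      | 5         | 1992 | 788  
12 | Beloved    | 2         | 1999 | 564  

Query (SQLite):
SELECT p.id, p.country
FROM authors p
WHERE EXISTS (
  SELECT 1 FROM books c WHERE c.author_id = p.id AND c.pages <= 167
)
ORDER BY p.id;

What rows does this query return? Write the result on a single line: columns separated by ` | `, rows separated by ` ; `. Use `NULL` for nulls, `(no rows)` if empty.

7 | Brazil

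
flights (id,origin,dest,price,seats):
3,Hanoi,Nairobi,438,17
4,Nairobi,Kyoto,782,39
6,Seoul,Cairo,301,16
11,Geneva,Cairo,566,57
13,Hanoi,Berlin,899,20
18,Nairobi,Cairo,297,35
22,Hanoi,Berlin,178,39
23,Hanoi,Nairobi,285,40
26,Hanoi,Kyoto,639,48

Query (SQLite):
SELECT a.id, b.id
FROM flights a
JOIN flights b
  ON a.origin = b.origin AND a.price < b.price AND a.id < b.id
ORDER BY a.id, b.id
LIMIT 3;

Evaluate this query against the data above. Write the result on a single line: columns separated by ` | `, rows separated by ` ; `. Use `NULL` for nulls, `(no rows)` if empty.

3 | 13 ; 3 | 26 ; 22 | 23

Pairs (a,b) with same origin, a.price < b.price, a.id < b.id.
origin groups: Geneva:{11} Hanoi:{3,13,22,23,26} Nairobi:{4,18} Seoul:{6}
Ordered by (a.id, b.id); first 3.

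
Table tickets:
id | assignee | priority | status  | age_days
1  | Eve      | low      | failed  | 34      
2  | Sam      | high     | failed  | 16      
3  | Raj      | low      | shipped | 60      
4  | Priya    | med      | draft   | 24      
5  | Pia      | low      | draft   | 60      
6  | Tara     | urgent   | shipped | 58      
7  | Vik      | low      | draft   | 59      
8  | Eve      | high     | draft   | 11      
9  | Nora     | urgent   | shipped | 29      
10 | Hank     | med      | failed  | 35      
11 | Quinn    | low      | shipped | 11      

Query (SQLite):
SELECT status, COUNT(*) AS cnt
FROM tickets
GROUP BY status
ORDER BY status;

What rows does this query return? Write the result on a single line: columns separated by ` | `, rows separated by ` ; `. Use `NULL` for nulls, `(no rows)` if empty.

draft | 4 ; failed | 3 ; shipped | 4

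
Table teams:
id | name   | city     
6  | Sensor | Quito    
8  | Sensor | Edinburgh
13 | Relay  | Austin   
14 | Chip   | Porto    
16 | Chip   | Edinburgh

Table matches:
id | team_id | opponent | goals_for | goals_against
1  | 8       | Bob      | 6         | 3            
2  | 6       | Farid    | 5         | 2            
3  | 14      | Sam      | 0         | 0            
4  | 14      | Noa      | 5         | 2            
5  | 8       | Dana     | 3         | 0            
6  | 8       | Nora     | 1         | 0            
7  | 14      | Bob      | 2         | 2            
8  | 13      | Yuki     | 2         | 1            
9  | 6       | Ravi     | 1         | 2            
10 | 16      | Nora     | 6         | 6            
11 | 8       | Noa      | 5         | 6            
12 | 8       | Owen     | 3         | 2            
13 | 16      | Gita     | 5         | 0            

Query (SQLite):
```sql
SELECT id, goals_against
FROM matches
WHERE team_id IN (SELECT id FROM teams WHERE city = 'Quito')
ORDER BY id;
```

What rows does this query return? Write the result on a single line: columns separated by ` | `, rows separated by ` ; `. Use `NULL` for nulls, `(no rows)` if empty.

Inner query: teams.id where city = 'Quito'.
Outer: keep matches rows whose team_id is in that set.
Inner query → {6}

2 | 2 ; 9 | 2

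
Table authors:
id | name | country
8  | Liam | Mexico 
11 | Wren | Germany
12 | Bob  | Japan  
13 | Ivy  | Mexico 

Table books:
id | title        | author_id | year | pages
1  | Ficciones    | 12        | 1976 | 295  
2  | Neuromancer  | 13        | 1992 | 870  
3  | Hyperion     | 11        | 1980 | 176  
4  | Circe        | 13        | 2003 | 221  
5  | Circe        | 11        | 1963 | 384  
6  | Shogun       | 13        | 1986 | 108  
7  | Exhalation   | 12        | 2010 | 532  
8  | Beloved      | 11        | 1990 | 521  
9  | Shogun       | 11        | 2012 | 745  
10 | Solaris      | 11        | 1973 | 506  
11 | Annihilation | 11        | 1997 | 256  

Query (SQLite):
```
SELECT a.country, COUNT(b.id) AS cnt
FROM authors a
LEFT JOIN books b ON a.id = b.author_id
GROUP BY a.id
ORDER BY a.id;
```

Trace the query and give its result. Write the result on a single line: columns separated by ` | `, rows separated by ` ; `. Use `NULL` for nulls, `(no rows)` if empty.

Mexico | 0 ; Germany | 6 ; Japan | 2 ; Mexico | 3

LEFT JOIN keeps every authors row; unmatched ones get NULL for books columns.
Group by authors.id and compute COUNT(b.id). COUNT(col) of an all-NULL group is 0.
  8: ids {—} → COUNT(b.id)=0
  11: ids {3, 5, 8, 9, 10, 11} → COUNT(b.id)=6
  12: ids {1, 7} → COUNT(b.id)=2
  13: ids {2, 4, 6} → COUNT(b.id)=3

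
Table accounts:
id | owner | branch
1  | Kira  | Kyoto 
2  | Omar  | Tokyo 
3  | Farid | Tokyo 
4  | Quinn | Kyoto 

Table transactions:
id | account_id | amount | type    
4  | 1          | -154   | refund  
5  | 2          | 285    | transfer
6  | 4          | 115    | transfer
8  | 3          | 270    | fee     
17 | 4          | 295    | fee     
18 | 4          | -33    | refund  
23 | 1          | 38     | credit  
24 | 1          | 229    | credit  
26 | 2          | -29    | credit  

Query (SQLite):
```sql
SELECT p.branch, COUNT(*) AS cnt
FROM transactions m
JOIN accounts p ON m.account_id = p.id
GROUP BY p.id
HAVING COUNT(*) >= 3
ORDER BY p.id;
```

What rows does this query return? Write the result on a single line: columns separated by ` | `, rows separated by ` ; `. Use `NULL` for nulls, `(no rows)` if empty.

Join each transactions row to its accounts via account_id.
Group joined rows by accounts.id; compute COUNT(*) per group.
HAVING: keep groups with count ≥ 3.
  1: ids {4, 23, 24} → COUNT(*)=3
  2: ids {5, 26} → COUNT(*)=2
  3: ids {8} → COUNT(*)=1
  4: ids {6, 17, 18} → COUNT(*)=3

Kyoto | 3 ; Kyoto | 3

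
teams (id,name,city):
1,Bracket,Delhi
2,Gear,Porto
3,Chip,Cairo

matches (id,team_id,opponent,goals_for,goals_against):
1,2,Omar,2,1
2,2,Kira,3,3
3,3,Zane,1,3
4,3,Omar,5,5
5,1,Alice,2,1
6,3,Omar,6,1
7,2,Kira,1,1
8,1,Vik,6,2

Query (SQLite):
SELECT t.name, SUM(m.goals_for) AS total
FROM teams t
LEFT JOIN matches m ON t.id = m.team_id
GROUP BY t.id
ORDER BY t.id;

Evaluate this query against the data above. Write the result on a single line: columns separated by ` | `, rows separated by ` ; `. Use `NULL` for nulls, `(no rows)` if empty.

LEFT JOIN keeps every teams row; unmatched ones get NULL for matches columns.
Group by teams.id and compute SUM(m.goals_for). SUM over an all-NULL group is NULL.
  1: ids {5, 8} → SUM(m.goals_for)=8
  2: ids {1, 2, 7} → SUM(m.goals_for)=6
  3: ids {3, 4, 6} → SUM(m.goals_for)=12

Bracket | 8 ; Gear | 6 ; Chip | 12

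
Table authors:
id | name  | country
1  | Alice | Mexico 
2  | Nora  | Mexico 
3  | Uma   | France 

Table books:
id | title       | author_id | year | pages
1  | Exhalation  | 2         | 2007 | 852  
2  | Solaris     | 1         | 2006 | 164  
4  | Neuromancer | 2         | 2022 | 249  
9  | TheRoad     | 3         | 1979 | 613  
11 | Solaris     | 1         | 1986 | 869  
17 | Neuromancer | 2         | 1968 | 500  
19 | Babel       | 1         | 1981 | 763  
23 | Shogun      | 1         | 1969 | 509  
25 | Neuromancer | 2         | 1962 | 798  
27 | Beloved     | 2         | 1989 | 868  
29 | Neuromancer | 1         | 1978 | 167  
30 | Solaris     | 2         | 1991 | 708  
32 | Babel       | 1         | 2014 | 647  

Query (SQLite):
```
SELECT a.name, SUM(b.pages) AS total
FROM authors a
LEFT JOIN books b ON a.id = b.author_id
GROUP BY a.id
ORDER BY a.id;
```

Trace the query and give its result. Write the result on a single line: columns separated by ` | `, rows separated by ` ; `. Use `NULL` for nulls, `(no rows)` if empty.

Alice | 3119 ; Nora | 3975 ; Uma | 613

LEFT JOIN keeps every authors row; unmatched ones get NULL for books columns.
Group by authors.id and compute SUM(b.pages). SUM over an all-NULL group is NULL.
  1: ids {2, 11, 19, 23, 29, 32} → SUM(b.pages)=3119
  2: ids {1, 4, 17, 25, 27, 30} → SUM(b.pages)=3975
  3: ids {9} → SUM(b.pages)=613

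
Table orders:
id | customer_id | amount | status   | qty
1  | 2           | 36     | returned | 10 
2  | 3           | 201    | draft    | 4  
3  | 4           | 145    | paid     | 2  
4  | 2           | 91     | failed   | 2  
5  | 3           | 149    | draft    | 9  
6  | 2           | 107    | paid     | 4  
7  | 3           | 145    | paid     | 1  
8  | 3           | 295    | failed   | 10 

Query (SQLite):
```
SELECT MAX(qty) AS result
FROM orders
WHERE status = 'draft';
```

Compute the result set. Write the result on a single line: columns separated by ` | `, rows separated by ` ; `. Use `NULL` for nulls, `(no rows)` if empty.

Rows where status='draft' → qty values: [4, 9].
MAX of non-NULL values = 9.

9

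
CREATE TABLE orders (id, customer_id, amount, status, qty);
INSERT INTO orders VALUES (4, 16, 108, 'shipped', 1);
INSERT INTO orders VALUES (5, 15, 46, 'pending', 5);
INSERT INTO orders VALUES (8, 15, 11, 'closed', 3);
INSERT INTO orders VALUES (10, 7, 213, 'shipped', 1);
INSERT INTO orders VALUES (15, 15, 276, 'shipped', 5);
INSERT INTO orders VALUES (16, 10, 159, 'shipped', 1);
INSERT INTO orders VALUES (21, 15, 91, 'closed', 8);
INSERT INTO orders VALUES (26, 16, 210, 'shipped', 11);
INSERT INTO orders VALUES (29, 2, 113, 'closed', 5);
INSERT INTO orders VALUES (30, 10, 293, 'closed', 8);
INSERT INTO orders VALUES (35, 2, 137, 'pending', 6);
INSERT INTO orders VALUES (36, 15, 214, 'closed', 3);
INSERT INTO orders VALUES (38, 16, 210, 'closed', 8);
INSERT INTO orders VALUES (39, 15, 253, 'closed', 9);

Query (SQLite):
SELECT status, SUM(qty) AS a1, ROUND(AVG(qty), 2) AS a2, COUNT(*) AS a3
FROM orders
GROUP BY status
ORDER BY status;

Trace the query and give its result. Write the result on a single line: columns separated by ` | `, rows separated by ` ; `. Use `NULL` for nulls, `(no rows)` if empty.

Group orders by status.
Per group compute: SUM(qty), ROUND(AVG(qty), 2), COUNT(*).
  closed: ids {8, 21, 29, 30, 36, 38, 39} → SUM(qty)=44, ROUND(AVG(qty), 2)=6.29, COUNT(*)=7
  pending: ids {5, 35} → SUM(qty)=11, ROUND(AVG(qty), 2)=5.5, COUNT(*)=2
  shipped: ids {4, 10, 15, 16, 26} → SUM(qty)=19, ROUND(AVG(qty), 2)=3.8, COUNT(*)=5

closed | 44 | 6.29 | 7 ; pending | 11 | 5.5 | 2 ; shipped | 19 | 3.8 | 5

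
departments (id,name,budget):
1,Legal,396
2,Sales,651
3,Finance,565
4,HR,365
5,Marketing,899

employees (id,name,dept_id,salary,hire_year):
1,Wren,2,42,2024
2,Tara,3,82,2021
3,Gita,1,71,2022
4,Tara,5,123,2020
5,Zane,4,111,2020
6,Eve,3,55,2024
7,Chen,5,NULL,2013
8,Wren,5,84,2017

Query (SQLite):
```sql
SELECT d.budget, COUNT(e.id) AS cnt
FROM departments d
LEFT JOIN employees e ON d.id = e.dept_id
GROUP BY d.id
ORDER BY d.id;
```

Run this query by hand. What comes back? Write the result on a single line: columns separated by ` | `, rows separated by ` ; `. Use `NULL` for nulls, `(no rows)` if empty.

LEFT JOIN keeps every departments row; unmatched ones get NULL for employees columns.
Group by departments.id and compute COUNT(e.id). COUNT(col) of an all-NULL group is 0.
  1: ids {3} → COUNT(e.id)=1
  2: ids {1} → COUNT(e.id)=1
  3: ids {2, 6} → COUNT(e.id)=2
  4: ids {5} → COUNT(e.id)=1
  5: ids {4, 7, 8} → COUNT(e.id)=3

396 | 1 ; 651 | 1 ; 565 | 2 ; 365 | 1 ; 899 | 3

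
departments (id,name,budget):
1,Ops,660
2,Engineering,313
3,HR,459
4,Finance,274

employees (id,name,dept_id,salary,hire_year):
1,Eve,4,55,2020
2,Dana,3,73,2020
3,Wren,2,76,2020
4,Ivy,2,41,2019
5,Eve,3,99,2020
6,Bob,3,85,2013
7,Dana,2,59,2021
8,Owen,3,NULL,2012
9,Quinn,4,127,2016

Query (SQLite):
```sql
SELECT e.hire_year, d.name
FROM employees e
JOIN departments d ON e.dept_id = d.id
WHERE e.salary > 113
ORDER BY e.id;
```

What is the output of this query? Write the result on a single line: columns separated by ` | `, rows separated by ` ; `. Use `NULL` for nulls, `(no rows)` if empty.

2016 | Finance

Each employees row matches the departments row where dept_id = departments.id.
Then keep rows with e.salary > 113.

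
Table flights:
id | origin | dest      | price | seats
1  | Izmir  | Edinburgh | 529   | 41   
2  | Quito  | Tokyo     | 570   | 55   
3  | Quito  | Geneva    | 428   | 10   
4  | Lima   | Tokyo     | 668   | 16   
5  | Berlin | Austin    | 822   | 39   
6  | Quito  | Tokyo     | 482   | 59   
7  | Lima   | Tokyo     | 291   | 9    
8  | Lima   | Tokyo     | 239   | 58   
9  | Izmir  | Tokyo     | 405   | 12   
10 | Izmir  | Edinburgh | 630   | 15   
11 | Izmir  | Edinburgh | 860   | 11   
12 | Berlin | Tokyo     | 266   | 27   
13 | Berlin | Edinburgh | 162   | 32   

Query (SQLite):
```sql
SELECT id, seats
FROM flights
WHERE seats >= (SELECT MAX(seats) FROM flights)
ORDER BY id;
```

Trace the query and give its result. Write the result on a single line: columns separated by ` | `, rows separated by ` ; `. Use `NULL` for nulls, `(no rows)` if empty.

Scalar subquery: MAX(seats) over all flights rows = 59.
Keep rows where seats >= that value.

6 | 59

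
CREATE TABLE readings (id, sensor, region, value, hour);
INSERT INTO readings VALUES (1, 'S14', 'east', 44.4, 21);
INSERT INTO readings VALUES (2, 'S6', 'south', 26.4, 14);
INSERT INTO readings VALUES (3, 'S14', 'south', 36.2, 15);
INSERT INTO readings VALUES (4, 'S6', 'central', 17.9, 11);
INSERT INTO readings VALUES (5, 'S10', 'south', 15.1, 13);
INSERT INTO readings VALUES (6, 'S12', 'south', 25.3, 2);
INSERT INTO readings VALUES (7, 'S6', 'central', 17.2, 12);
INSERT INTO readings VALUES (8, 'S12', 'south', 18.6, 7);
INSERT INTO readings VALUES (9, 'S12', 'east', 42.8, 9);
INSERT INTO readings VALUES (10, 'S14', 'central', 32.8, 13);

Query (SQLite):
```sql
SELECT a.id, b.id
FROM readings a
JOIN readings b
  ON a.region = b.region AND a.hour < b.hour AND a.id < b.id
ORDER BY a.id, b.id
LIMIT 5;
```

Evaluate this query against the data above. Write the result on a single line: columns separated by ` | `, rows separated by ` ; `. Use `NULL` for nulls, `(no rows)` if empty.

2 | 3 ; 4 | 7 ; 4 | 10 ; 6 | 8 ; 7 | 10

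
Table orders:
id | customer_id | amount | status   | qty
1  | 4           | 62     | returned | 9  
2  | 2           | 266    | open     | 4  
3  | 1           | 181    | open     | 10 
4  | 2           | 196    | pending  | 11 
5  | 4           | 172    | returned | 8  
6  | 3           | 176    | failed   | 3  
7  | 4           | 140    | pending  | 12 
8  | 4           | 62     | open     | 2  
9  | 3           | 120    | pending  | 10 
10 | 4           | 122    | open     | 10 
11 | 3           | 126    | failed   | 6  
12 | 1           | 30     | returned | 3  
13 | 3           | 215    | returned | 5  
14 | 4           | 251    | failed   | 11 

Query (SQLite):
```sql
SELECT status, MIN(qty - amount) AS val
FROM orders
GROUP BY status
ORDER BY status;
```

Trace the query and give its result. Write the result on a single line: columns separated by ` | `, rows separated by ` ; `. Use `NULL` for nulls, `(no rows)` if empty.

failed | -240 ; open | -262 ; pending | -185 ; returned | -210

For each row compute qty - amount.
Group by status; take MIN of the expression per group.
  failed: ids {6, 11, 14} → MIN(qty - amount)=-240
  open: ids {2, 3, 8, 10} → MIN(qty - amount)=-262
  pending: ids {4, 7, 9} → MIN(qty - amount)=-185
  returned: ids {1, 5, 12, 13} → MIN(qty - amount)=-210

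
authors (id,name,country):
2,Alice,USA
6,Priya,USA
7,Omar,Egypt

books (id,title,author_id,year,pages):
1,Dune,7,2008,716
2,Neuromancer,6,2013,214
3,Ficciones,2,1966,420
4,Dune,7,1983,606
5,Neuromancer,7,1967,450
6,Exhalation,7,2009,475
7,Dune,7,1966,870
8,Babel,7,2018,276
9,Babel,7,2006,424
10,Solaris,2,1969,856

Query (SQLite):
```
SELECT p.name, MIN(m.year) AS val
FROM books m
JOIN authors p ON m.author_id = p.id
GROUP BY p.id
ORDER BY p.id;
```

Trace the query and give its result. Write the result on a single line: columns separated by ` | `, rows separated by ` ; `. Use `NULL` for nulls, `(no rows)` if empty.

Join each books row to its authors via author_id.
Group joined rows by authors.id; compute MIN(m.year) per group.
  2: ids {3, 10} → MIN(m.year)=1966
  6: ids {2} → MIN(m.year)=2013
  7: ids {1, 4, 5, 6, 7, 8, 9} → MIN(m.year)=1966

Alice | 1966 ; Priya | 2013 ; Omar | 1966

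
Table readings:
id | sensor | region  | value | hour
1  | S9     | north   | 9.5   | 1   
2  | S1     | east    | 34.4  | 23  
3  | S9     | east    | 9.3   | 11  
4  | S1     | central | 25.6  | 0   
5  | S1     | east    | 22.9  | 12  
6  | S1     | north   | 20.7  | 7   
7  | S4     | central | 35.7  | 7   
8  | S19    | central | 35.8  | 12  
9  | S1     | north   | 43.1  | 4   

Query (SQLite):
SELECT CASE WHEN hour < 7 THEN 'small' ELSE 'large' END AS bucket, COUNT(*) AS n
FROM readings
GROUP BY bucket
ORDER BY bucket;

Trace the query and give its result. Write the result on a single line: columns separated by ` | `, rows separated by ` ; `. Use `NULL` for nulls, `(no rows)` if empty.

large | 6 ; small | 3

Bucket rows by hour < 7 → 'small' else 'large'; count each bucket.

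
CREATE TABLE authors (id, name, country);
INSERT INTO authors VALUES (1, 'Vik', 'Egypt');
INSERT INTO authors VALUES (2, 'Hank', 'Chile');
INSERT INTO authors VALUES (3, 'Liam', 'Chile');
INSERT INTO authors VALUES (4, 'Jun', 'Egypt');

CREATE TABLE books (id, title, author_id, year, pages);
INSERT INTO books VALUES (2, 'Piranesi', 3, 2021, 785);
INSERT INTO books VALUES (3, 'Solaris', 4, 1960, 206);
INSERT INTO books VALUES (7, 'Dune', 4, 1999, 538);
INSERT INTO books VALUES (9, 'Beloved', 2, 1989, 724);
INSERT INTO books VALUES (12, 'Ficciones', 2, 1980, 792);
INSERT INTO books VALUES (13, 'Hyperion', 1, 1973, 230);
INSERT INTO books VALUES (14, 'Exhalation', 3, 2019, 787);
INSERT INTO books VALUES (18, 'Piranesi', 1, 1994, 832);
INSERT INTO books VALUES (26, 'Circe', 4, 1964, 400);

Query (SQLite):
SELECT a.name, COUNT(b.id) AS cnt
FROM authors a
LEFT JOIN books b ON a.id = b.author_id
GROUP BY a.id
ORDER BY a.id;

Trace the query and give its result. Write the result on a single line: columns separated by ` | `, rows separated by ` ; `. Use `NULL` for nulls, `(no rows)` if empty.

LEFT JOIN keeps every authors row; unmatched ones get NULL for books columns.
Group by authors.id and compute COUNT(b.id). COUNT(col) of an all-NULL group is 0.
  1: ids {13, 18} → COUNT(b.id)=2
  2: ids {9, 12} → COUNT(b.id)=2
  3: ids {2, 14} → COUNT(b.id)=2
  4: ids {3, 7, 26} → COUNT(b.id)=3

Vik | 2 ; Hank | 2 ; Liam | 2 ; Jun | 3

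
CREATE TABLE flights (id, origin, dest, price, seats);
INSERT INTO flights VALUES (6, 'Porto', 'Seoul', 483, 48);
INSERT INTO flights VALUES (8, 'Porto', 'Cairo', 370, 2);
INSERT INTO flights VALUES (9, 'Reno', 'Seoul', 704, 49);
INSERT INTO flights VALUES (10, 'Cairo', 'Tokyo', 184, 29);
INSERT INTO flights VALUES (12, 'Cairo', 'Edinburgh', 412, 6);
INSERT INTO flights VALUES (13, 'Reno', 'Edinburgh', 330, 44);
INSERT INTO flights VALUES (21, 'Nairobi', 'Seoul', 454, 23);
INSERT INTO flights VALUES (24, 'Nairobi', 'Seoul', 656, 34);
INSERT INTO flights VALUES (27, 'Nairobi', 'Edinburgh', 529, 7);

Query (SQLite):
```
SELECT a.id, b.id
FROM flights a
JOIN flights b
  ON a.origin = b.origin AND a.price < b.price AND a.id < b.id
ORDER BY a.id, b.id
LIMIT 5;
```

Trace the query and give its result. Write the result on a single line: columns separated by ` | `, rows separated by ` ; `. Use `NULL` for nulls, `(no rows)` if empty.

10 | 12 ; 21 | 24 ; 21 | 27

Pairs (a,b) with same origin, a.price < b.price, a.id < b.id.
origin groups: Cairo:{10,12} Nairobi:{21,24,27} Porto:{6,8} Reno:{9,13}
Ordered by (a.id, b.id); first 5.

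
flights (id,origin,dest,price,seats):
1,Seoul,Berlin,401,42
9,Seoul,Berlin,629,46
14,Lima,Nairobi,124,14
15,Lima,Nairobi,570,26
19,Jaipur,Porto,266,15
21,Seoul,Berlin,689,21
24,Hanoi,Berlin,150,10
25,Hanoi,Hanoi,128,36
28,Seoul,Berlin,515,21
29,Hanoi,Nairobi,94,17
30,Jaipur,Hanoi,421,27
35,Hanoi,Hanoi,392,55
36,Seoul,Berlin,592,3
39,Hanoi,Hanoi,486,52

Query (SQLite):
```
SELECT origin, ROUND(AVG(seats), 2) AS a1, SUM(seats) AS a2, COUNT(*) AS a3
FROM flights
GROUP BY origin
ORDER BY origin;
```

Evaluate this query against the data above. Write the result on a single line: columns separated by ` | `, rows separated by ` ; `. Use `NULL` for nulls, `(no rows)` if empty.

Hanoi | 34 | 170 | 5 ; Jaipur | 21 | 42 | 2 ; Lima | 20 | 40 | 2 ; Seoul | 26.6 | 133 | 5

Group flights by origin.
Per group compute: ROUND(AVG(seats), 2), SUM(seats), COUNT(*).
  Hanoi: ids {24, 25, 29, 35, 39} → ROUND(AVG(seats), 2)=34, SUM(seats)=170, COUNT(*)=5
  Jaipur: ids {19, 30} → ROUND(AVG(seats), 2)=21, SUM(seats)=42, COUNT(*)=2
  Lima: ids {14, 15} → ROUND(AVG(seats), 2)=20, SUM(seats)=40, COUNT(*)=2
  Seoul: ids {1, 9, 21, 28, 36} → ROUND(AVG(seats), 2)=26.6, SUM(seats)=133, COUNT(*)=5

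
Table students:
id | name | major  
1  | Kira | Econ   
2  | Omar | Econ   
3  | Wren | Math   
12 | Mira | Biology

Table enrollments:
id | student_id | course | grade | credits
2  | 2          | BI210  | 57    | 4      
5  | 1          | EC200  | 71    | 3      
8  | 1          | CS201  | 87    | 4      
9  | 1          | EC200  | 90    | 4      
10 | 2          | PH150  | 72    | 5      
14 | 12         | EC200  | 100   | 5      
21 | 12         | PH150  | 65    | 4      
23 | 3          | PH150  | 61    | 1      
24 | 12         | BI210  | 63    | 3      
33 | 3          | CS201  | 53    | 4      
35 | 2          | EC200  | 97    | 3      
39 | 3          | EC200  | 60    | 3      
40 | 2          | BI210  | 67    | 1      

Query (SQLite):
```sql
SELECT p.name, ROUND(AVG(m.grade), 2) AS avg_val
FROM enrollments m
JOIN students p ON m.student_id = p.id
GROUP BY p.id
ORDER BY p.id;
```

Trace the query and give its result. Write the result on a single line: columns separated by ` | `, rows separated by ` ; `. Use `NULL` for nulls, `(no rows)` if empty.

Join each enrollments row to its students via student_id.
Group joined rows by students.id; compute ROUND(AVG(m.grade), 2) per group.
  1: ids {5, 8, 9} → ROUND(AVG(m.grade), 2)=82.67
  2: ids {2, 10, 35, 40} → ROUND(AVG(m.grade), 2)=73.25
  3: ids {23, 33, 39} → ROUND(AVG(m.grade), 2)=58
  12: ids {14, 21, 24} → ROUND(AVG(m.grade), 2)=76

Kira | 82.67 ; Omar | 73.25 ; Wren | 58 ; Mira | 76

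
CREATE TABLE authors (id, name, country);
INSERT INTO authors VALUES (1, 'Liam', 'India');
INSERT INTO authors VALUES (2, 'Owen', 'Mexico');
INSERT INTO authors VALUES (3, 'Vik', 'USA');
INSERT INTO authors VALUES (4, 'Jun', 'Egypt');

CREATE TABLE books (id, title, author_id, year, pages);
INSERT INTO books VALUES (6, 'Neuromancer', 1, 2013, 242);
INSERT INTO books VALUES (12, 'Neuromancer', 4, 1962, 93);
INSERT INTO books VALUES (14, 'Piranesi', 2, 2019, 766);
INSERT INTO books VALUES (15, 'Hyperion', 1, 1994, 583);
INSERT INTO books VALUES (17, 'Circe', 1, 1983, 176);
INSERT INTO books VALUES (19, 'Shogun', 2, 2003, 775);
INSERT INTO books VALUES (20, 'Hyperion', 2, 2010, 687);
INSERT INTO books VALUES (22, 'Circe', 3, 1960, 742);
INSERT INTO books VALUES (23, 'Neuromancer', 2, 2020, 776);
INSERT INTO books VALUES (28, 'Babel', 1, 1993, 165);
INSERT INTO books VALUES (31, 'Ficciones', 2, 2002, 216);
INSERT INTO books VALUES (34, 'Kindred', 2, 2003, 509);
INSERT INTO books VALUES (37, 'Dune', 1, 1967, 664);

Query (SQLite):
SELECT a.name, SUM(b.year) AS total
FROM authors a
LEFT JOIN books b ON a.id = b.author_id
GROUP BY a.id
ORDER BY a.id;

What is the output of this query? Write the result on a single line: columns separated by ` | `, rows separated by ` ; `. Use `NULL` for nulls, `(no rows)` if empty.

Liam | 9950 ; Owen | 12057 ; Vik | 1960 ; Jun | 1962

LEFT JOIN keeps every authors row; unmatched ones get NULL for books columns.
Group by authors.id and compute SUM(b.year). SUM over an all-NULL group is NULL.
  1: ids {6, 15, 17, 28, 37} → SUM(b.year)=9950
  2: ids {14, 19, 20, 23, 31, 34} → SUM(b.year)=12057
  3: ids {22} → SUM(b.year)=1960
  4: ids {12} → SUM(b.year)=1962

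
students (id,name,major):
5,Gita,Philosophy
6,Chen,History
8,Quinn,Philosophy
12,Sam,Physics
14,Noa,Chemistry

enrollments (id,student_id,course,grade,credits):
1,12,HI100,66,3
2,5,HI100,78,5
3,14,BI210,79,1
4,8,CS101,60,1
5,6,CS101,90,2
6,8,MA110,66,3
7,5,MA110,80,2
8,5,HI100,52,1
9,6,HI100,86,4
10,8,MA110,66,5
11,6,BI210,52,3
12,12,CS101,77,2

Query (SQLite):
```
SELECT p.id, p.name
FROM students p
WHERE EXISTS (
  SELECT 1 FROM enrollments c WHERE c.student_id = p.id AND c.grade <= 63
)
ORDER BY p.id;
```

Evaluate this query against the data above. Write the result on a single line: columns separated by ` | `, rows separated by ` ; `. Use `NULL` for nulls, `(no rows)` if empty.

5 | Gita ; 6 | Chen ; 8 | Quinn

For each students row, check whether any enrollments with matching student_id has grade <= 63.
Keep rows where that is true.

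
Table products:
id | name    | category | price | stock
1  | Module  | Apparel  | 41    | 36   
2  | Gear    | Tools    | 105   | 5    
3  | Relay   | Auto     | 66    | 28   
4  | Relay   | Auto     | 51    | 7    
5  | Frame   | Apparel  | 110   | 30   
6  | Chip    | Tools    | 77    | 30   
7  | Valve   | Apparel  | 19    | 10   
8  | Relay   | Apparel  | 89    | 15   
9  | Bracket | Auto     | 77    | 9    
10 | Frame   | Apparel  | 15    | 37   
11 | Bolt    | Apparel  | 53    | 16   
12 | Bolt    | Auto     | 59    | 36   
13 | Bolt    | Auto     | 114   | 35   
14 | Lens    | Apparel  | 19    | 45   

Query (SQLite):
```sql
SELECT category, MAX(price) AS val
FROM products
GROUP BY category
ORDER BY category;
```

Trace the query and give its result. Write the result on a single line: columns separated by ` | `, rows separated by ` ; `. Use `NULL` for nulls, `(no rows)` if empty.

Apparel | 110 ; Auto | 114 ; Tools | 105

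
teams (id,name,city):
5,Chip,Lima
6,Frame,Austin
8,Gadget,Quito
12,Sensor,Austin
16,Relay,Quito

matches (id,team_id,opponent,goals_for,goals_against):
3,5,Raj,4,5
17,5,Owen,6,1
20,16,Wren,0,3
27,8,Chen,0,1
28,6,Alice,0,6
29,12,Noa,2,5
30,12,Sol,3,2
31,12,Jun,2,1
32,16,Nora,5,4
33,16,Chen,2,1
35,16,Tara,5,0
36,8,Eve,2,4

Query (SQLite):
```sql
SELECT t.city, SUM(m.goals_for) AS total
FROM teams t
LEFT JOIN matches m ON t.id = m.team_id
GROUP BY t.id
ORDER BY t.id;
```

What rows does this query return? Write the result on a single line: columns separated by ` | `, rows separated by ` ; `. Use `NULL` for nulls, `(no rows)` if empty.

LEFT JOIN keeps every teams row; unmatched ones get NULL for matches columns.
Group by teams.id and compute SUM(m.goals_for). SUM over an all-NULL group is NULL.
  5: ids {3, 17} → SUM(m.goals_for)=10
  6: ids {28} → SUM(m.goals_for)=0
  8: ids {27, 36} → SUM(m.goals_for)=2
  12: ids {29, 30, 31} → SUM(m.goals_for)=7
  16: ids {20, 32, 33, 35} → SUM(m.goals_for)=12

Lima | 10 ; Austin | 0 ; Quito | 2 ; Austin | 7 ; Quito | 12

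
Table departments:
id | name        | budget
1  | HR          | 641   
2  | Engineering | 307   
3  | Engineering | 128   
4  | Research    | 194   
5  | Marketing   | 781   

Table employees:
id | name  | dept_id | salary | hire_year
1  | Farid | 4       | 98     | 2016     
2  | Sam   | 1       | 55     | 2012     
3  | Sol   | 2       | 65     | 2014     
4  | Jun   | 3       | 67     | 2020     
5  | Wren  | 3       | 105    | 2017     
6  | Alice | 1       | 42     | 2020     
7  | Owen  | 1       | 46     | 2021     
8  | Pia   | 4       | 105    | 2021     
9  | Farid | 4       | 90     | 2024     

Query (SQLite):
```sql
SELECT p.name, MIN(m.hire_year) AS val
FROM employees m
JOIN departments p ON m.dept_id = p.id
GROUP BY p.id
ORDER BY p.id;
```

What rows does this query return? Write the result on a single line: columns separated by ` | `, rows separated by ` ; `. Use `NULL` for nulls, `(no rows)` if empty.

Join each employees row to its departments via dept_id.
Group joined rows by departments.id; compute MIN(m.hire_year) per group.
  1: ids {2, 6, 7} → MIN(m.hire_year)=2012
  2: ids {3} → MIN(m.hire_year)=2014
  3: ids {4, 5} → MIN(m.hire_year)=2017
  4: ids {1, 8, 9} → MIN(m.hire_year)=2016

HR | 2012 ; Engineering | 2014 ; Engineering | 2017 ; Research | 2016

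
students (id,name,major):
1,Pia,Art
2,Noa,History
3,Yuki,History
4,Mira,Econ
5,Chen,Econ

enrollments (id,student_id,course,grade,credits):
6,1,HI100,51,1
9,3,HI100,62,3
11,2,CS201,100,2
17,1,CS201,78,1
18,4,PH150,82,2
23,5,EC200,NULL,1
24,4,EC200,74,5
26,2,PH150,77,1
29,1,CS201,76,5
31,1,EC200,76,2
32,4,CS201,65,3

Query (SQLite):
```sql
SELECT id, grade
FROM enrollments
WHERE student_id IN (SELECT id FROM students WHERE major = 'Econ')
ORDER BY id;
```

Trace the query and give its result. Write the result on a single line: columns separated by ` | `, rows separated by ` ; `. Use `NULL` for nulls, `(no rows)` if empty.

18 | 82 ; 23 | NULL ; 24 | 74 ; 32 | 65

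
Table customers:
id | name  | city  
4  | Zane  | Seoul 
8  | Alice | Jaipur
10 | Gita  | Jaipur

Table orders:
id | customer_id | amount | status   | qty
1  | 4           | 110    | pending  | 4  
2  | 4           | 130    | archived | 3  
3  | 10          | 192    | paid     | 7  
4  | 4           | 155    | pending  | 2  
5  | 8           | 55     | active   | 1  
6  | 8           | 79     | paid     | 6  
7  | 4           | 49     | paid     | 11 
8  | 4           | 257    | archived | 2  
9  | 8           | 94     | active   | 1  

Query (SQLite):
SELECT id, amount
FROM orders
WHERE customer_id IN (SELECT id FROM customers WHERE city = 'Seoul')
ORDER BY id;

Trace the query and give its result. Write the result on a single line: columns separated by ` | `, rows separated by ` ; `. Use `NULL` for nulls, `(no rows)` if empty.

Inner query: customers.id where city = 'Seoul'.
Outer: keep orders rows whose customer_id is in that set.
Inner query → {4}

1 | 110 ; 2 | 130 ; 4 | 155 ; 7 | 49 ; 8 | 257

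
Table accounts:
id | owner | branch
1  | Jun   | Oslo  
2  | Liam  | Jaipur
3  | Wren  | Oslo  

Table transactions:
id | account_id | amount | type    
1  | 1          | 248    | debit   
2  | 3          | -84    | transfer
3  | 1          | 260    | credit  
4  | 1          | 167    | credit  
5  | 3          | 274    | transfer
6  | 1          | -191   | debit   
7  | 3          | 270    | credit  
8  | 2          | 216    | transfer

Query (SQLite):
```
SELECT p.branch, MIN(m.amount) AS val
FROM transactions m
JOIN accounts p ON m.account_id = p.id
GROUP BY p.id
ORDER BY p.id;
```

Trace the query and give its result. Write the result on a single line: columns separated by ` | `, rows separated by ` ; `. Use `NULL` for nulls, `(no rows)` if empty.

Join each transactions row to its accounts via account_id.
Group joined rows by accounts.id; compute MIN(m.amount) per group.
  1: ids {1, 3, 4, 6} → MIN(m.amount)=-191
  2: ids {8} → MIN(m.amount)=216
  3: ids {2, 5, 7} → MIN(m.amount)=-84

Oslo | -191 ; Jaipur | 216 ; Oslo | -84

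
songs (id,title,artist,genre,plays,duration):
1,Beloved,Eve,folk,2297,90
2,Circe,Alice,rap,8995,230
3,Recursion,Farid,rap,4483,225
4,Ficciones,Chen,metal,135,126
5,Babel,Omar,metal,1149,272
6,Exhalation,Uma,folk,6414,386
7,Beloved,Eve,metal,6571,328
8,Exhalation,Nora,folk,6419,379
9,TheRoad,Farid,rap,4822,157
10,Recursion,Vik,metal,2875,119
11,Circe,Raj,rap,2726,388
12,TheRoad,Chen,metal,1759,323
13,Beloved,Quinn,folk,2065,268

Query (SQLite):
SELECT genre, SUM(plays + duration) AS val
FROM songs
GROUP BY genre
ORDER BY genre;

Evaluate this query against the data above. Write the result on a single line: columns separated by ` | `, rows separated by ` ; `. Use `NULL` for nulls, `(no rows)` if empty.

folk | 18318 ; metal | 13657 ; rap | 22026

For each row compute plays + duration.
Group by genre; take SUM of the expression per group.
  folk: ids {1, 6, 8, 13} → SUM(plays + duration)=18318
  metal: ids {4, 5, 7, 10, 12} → SUM(plays + duration)=13657
  rap: ids {2, 3, 9, 11} → SUM(plays + duration)=22026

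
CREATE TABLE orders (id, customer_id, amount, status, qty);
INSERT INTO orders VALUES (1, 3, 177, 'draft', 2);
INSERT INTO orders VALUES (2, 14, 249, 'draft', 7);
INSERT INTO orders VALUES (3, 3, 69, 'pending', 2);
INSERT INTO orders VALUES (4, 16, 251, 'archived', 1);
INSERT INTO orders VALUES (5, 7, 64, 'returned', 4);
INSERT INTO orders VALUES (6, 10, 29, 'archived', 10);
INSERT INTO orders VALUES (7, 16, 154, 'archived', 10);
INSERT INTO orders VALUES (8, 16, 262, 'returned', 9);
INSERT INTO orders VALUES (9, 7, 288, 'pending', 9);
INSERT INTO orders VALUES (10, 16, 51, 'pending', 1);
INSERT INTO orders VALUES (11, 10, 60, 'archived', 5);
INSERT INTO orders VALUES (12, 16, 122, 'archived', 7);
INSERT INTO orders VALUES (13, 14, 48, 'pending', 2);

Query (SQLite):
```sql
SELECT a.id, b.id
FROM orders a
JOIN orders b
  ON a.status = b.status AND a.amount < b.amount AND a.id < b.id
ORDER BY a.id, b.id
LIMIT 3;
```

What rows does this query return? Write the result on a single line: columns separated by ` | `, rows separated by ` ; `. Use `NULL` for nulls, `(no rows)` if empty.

1 | 2 ; 3 | 9 ; 5 | 8

Pairs (a,b) with same status, a.amount < b.amount, a.id < b.id.
status groups: archived:{4,6,7,11,12} draft:{1,2} pending:{3,9,10,13} returned:{5,8}
Ordered by (a.id, b.id); first 3.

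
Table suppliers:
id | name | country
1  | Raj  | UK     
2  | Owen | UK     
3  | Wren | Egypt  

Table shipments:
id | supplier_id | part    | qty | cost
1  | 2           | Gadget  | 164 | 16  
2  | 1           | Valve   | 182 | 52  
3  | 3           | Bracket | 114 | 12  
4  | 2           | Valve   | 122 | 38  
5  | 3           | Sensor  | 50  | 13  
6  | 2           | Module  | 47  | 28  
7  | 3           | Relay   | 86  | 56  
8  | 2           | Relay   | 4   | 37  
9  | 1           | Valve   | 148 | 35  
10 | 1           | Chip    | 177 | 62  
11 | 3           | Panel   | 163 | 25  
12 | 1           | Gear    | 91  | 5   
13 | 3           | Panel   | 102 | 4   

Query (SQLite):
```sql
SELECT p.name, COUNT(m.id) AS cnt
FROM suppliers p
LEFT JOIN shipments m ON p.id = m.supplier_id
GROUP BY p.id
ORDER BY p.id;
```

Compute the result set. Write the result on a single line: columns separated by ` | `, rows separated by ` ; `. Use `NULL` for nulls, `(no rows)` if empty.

LEFT JOIN keeps every suppliers row; unmatched ones get NULL for shipments columns.
Group by suppliers.id and compute COUNT(m.id). COUNT(col) of an all-NULL group is 0.
  1: ids {2, 9, 10, 12} → COUNT(m.id)=4
  2: ids {1, 4, 6, 8} → COUNT(m.id)=4
  3: ids {3, 5, 7, 11, 13} → COUNT(m.id)=5

Raj | 4 ; Owen | 4 ; Wren | 5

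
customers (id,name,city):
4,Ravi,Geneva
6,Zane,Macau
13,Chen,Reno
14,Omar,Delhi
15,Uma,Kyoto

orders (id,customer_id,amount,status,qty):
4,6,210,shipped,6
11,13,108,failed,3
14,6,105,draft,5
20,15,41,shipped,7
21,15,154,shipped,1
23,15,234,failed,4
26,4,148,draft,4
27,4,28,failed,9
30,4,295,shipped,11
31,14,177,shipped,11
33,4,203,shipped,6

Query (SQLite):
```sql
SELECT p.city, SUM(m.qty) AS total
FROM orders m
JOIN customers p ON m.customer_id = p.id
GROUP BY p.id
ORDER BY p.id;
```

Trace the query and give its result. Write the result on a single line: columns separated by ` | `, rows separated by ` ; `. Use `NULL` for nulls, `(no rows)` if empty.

Geneva | 30 ; Macau | 11 ; Reno | 3 ; Delhi | 11 ; Kyoto | 12

Join each orders row to its customers via customer_id.
Group joined rows by customers.id; compute SUM(m.qty) per group.
  4: ids {26, 27, 30, 33} → SUM(m.qty)=30
  6: ids {4, 14} → SUM(m.qty)=11
  13: ids {11} → SUM(m.qty)=3
  14: ids {31} → SUM(m.qty)=11
  15: ids {20, 21, 23} → SUM(m.qty)=12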